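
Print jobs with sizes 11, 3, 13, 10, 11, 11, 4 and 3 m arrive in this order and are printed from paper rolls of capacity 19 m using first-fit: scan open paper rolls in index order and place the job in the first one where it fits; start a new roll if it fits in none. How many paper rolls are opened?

5

  11 → roll 1 (new)  [load 11/19]
  3 → roll 1  [load 14/19]
  13 → roll 2 (new)  [load 13/19]
  10 → roll 3 (new)  [load 10/19]
  11 → roll 4 (new)  [load 11/19]
  11 → roll 5 (new)  [load 11/19]
  4 → roll 1  [load 18/19]
  3 → roll 2  [load 16/19]
5 paper rolls opened.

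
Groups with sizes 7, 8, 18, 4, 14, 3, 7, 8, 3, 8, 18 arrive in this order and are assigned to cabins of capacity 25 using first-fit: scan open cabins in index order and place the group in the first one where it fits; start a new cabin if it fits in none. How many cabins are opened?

5

  7 → cabin 1 (new)  [load 7/25]
  8 → cabin 1  [load 15/25]
  18 → cabin 2 (new)  [load 18/25]
  4 → cabin 1  [load 19/25]
  14 → cabin 3 (new)  [load 14/25]
  3 → cabin 1  [load 22/25]
  7 → cabin 2  [load 25/25]
  8 → cabin 3  [load 22/25]
  3 → cabin 1  [load 25/25]
  8 → cabin 4 (new)  [load 8/25]
  18 → cabin 5 (new)  [load 18/25]
5 cabins opened.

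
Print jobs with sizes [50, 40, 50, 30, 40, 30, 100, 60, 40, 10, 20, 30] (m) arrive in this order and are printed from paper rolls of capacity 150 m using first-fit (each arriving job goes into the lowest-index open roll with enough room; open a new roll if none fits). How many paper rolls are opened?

4

  50 → roll 1 (new)  [load 50/150]
  40 → roll 1  [load 90/150]
  50 → roll 1  [load 140/150]
  30 → roll 2 (new)  [load 30/150]
  40 → roll 2  [load 70/150]
  30 → roll 2  [load 100/150]
  100 → roll 3 (new)  [load 100/150]
  60 → roll 4 (new)  [load 60/150]
  40 → roll 2  [load 140/150]
  10 → roll 1  [load 150/150]
  20 → roll 3  [load 120/150]
  30 → roll 3  [load 150/150]
4 paper rolls opened.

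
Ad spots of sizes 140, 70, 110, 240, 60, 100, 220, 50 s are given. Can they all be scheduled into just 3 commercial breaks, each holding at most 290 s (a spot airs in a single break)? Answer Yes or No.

No

Total = 990 s; ⌈990/290⌉ = 4.
At least 4 commercial breaks are required, but only 3 are allowed.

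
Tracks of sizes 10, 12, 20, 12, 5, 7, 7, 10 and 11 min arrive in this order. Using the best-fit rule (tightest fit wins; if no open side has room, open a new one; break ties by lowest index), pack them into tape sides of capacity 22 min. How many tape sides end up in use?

5

  10 → side 1 (new)  [load 10/22]
  12 → side 1  [load 22/22]
  20 → side 2 (new)  [load 20/22]
  12 → side 3 (new)  [load 12/22]
  5 → side 3  [load 17/22]
  7 → side 4 (new)  [load 7/22]
  7 → side 4  [load 14/22]
  10 → side 5 (new)  [load 10/22]
  11 → side 5  [load 21/22]
5 tape sides opened.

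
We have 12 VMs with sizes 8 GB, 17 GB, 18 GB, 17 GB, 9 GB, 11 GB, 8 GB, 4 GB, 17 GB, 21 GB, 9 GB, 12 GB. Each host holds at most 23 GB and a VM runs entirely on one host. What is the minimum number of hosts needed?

Total = 21 + 18 + 17 + 17 + 17 + 12 + 11 + 9 + 9 + 8 + 8 + 4 = 151 GB.
Lower bound: ⌈151/23⌉ = 7 hosts.
A packing using 8 hosts:
  host 1: 21 = 21
  host 2: 18 + 4 = 22
  host 3: 17 = 17
  host 4: 17 = 17
  host 5: 17 = 17
  host 6: 12 + 11 = 23
  host 7: 9 + 9 = 18
  host 8: 8 + 8 = 16
No arrangement into 7 hosts stays within capacity, so 8 is optimal.

8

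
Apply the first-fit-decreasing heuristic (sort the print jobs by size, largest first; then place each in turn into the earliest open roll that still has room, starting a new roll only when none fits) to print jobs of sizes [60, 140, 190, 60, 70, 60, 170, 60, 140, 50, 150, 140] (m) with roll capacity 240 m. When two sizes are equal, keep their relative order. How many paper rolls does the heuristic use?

Sorted descending: 190, 170, 150, 140, 140, 140, 70, 60, 60, 60, 60, 50.
  190 → roll 1 (new)  [load 190/240]
  170 → roll 2 (new)  [load 170/240]
  150 → roll 3 (new)  [load 150/240]
  140 → roll 4 (new)  [load 140/240]
  140 → roll 5 (new)  [load 140/240]
  140 → roll 6 (new)  [load 140/240]
  70 → roll 2  [load 240/240]
  60 → roll 3  [load 210/240]
  60 → roll 4  [load 200/240]
  60 → roll 5  [load 200/240]
  60 → roll 6  [load 200/240]
  50 → roll 1  [load 240/240]
6 paper rolls opened.

6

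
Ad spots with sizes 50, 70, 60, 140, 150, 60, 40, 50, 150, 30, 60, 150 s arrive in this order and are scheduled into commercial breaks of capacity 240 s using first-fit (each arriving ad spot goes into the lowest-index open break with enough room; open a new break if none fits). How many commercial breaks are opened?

5

  50 → break 1 (new)  [load 50/240]
  70 → break 1  [load 120/240]
  60 → break 1  [load 180/240]
  140 → break 2 (new)  [load 140/240]
  150 → break 3 (new)  [load 150/240]
  60 → break 1  [load 240/240]
  40 → break 2  [load 180/240]
  50 → break 2  [load 230/240]
  150 → break 4 (new)  [load 150/240]
  30 → break 3  [load 180/240]
  60 → break 3  [load 240/240]
  150 → break 5 (new)  [load 150/240]
5 commercial breaks opened.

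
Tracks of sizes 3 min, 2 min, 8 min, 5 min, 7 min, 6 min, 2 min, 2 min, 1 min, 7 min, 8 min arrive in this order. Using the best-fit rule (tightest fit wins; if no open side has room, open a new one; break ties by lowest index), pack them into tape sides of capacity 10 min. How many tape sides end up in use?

  3 → side 1 (new)  [load 3/10]
  2 → side 1  [load 5/10]
  8 → side 2 (new)  [load 8/10]
  5 → side 1  [load 10/10]
  7 → side 3 (new)  [load 7/10]
  6 → side 4 (new)  [load 6/10]
  2 → side 2  [load 10/10]
  2 → side 3  [load 9/10]
  1 → side 3  [load 10/10]
  7 → side 5 (new)  [load 7/10]
  8 → side 6 (new)  [load 8/10]
6 tape sides opened.

6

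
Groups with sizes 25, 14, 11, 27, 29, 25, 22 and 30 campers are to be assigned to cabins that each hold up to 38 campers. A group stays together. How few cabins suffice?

6

Total = 30 + 29 + 27 + 25 + 25 + 22 + 14 + 11 = 183 campers.
Lower bound: ⌈183/38⌉ = 5 cabins.
Also, 6 groups each exceed 19 campers, and no two of those can share a cabin, so at least 6 cabins are needed.
A packing using 6 cabins:
  cabin 1: 30 = 30
  cabin 2: 29 = 29
  cabin 3: 27 + 11 = 38
  cabin 4: 25 = 25
  cabin 5: 25 = 25
  cabin 6: 22 + 14 = 36
This matches the lower bound, so 6 is optimal.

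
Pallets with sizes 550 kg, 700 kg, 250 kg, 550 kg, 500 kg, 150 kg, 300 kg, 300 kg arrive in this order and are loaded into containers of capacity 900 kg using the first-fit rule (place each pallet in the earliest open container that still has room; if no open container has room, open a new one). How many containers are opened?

  550 → container 1 (new)  [load 550/900]
  700 → container 2 (new)  [load 700/900]
  250 → container 1  [load 800/900]
  550 → container 3 (new)  [load 550/900]
  500 → container 4 (new)  [load 500/900]
  150 → container 2  [load 850/900]
  300 → container 3  [load 850/900]
  300 → container 4  [load 800/900]
4 containers opened.

4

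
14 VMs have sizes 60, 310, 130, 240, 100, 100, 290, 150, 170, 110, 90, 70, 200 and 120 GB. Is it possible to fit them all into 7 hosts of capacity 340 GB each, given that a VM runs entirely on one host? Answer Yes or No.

Yes

A valid assignment using 7 hosts:
  host 1: 310 = 310
  host 2: 290 = 290
  host 3: 240 + 100 = 340
  host 4: 200 + 130 = 330
  host 5: 170 + 150 = 320
  host 6: 120 + 110 + 100 = 330
  host 7: 90 + 70 + 60 = 220
Every load is within 340 GB, so 7 hosts suffice.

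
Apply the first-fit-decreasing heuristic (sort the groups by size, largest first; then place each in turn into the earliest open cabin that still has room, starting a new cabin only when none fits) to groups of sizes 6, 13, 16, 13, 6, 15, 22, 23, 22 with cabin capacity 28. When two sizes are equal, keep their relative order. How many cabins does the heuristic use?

Sorted descending: 23, 22, 22, 16, 15, 13, 13, 6, 6.
  23 → cabin 1 (new)  [load 23/28]
  22 → cabin 2 (new)  [load 22/28]
  22 → cabin 3 (new)  [load 22/28]
  16 → cabin 4 (new)  [load 16/28]
  15 → cabin 5 (new)  [load 15/28]
  13 → cabin 5  [load 28/28]
  13 → cabin 6 (new)  [load 13/28]
  6 → cabin 2  [load 28/28]
  6 → cabin 3  [load 28/28]
6 cabins opened.

6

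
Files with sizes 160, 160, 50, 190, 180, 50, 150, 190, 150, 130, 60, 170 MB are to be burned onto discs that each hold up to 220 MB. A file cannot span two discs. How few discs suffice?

Total = 190 + 190 + 180 + 170 + 160 + 160 + 150 + 150 + 130 + 60 + 50 + 50 = 1640 MB.
Lower bound: ⌈1640/220⌉ = 8 discs.
Also, 9 files each exceed 110 MB, and no two of those can share a disc, so at least 9 discs are needed.
A packing using 9 discs:
  disc 1: 190 = 190
  disc 2: 190 = 190
  disc 3: 180 = 180
  disc 4: 170 + 50 = 220
  disc 5: 160 + 60 = 220
  disc 6: 160 + 50 = 210
  disc 7: 150 = 150
  disc 8: 150 = 150
  disc 9: 130 = 130
This matches the lower bound, so 9 is optimal.

9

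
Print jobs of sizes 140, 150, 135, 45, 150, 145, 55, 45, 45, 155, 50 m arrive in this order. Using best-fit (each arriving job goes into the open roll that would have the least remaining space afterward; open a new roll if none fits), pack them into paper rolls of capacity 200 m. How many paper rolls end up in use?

6

  140 → roll 1 (new)  [load 140/200]
  150 → roll 2 (new)  [load 150/200]
  135 → roll 3 (new)  [load 135/200]
  45 → roll 2  [load 195/200]
  150 → roll 4 (new)  [load 150/200]
  145 → roll 5 (new)  [load 145/200]
  55 → roll 5  [load 200/200]
  45 → roll 4  [load 195/200]
  45 → roll 1  [load 185/200]
  155 → roll 6 (new)  [load 155/200]
  50 → roll 3  [load 185/200]
6 paper rolls opened.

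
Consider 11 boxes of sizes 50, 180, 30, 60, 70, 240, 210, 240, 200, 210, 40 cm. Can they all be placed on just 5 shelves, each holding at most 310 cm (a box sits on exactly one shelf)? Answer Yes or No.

Total = 1530 cm; ⌈1530/310⌉ = 5.
6 boxes each exceed half the capacity and cannot share a shelf, forcing at least 6 shelves.
At least 6 shelves are required, but only 5 are allowed.

No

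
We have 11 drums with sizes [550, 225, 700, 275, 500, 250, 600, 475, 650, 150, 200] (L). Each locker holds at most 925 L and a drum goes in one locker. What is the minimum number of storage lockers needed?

6

Total = 700 + 650 + 600 + 550 + 500 + 475 + 275 + 250 + 225 + 200 + 150 = 4575 L.
Lower bound: ⌈4575/925⌉ = 5 storage lockers.
Also, 6 drums each exceed 925/2 L, and no two of those can share a locker, so at least 6 storage lockers are needed.
A packing using 6 storage lockers:
  locker 1: 700 + 225 = 925
  locker 2: 650 + 275 = 925
  locker 3: 600 + 250 = 850
  locker 4: 550 + 200 + 150 = 900
  locker 5: 500 = 500
  locker 6: 475 = 475
This matches the lower bound, so 6 is optimal.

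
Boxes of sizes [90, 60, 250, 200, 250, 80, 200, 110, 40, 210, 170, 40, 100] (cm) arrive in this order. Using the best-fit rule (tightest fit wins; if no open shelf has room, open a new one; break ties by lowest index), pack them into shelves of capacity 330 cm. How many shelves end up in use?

  90 → shelf 1 (new)  [load 90/330]
  60 → shelf 1  [load 150/330]
  250 → shelf 2 (new)  [load 250/330]
  200 → shelf 3 (new)  [load 200/330]
  250 → shelf 4 (new)  [load 250/330]
  80 → shelf 2  [load 330/330]
  200 → shelf 5 (new)  [load 200/330]
  110 → shelf 3  [load 310/330]
  40 → shelf 4  [load 290/330]
  210 → shelf 6 (new)  [load 210/330]
  170 → shelf 1  [load 320/330]
  40 → shelf 4  [load 330/330]
  100 → shelf 6  [load 310/330]
6 shelves opened.

6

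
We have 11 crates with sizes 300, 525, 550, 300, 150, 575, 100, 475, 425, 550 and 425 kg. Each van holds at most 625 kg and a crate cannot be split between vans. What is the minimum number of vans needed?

Total = 575 + 550 + 550 + 525 + 475 + 425 + 425 + 300 + 300 + 150 + 100 = 4375 kg.
Lower bound: ⌈4375/625⌉ = 7 vans.
A packing using 8 vans:
  van 1: 575 = 575
  van 2: 550 = 550
  van 3: 550 = 550
  van 4: 525 + 100 = 625
  van 5: 475 + 150 = 625
  van 6: 425 = 425
  van 7: 425 = 425
  van 8: 300 + 300 = 600
No arrangement into 7 vans stays within capacity, so 8 is optimal.

8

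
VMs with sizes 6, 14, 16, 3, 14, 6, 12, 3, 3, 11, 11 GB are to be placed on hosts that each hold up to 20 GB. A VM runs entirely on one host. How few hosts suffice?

Total = 16 + 14 + 14 + 12 + 11 + 11 + 6 + 6 + 3 + 3 + 3 = 99 GB.
Lower bound: ⌈99/20⌉ = 5 hosts.
Also, 6 VMs each exceed 10 GB, and no two of those can share a host, so at least 6 hosts are needed.
A packing using 6 hosts:
  host 1: 16 + 3 = 19
  host 2: 14 + 6 = 20
  host 3: 14 + 6 = 20
  host 4: 12 + 3 + 3 = 18
  host 5: 11 = 11
  host 6: 11 = 11
This matches the lower bound, so 6 is optimal.

6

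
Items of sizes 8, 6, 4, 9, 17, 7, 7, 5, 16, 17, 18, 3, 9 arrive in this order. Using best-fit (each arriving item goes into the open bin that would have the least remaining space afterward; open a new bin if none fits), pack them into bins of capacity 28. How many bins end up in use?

  8 → bin 1 (new)  [load 8/28]
  6 → bin 1  [load 14/28]
  4 → bin 1  [load 18/28]
  9 → bin 1  [load 27/28]
  17 → bin 2 (new)  [load 17/28]
  7 → bin 2  [load 24/28]
  7 → bin 3 (new)  [load 7/28]
  5 → bin 3  [load 12/28]
  16 → bin 3  [load 28/28]
  17 → bin 4 (new)  [load 17/28]
  18 → bin 5 (new)  [load 18/28]
  3 → bin 2  [load 27/28]
  9 → bin 5  [load 27/28]
5 bins opened.

5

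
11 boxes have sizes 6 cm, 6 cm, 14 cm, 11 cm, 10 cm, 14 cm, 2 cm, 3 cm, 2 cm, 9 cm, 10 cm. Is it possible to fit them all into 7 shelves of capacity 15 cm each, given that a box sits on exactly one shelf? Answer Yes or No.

Yes

A valid assignment using 7 shelves:
  shelf 1: 14 = 14
  shelf 2: 14 = 14
  shelf 3: 11 + 3 = 14
  shelf 4: 10 + 2 + 2 = 14
  shelf 5: 10 = 10
  shelf 6: 9 + 6 = 15
  shelf 7: 6 = 6
Every load is within 15 cm, so 7 shelves suffice.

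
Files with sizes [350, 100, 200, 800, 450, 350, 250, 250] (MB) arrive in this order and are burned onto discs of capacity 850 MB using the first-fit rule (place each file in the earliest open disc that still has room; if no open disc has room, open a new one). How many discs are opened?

  350 → disc 1 (new)  [load 350/850]
  100 → disc 1  [load 450/850]
  200 → disc 1  [load 650/850]
  800 → disc 2 (new)  [load 800/850]
  450 → disc 3 (new)  [load 450/850]
  350 → disc 3  [load 800/850]
  250 → disc 4 (new)  [load 250/850]
  250 → disc 4  [load 500/850]
4 discs opened.

4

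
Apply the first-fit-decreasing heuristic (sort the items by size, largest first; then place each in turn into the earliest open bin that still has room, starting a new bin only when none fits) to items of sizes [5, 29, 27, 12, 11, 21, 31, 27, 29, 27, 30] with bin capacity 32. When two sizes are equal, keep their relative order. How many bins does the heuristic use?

Sorted descending: 31, 30, 29, 29, 27, 27, 27, 21, 12, 11, 5.
  31 → bin 1 (new)  [load 31/32]
  30 → bin 2 (new)  [load 30/32]
  29 → bin 3 (new)  [load 29/32]
  29 → bin 4 (new)  [load 29/32]
  27 → bin 5 (new)  [load 27/32]
  27 → bin 6 (new)  [load 27/32]
  27 → bin 7 (new)  [load 27/32]
  21 → bin 8 (new)  [load 21/32]
  12 → bin 9 (new)  [load 12/32]
  11 → bin 8  [load 32/32]
  5 → bin 5  [load 32/32]
9 bins opened.

9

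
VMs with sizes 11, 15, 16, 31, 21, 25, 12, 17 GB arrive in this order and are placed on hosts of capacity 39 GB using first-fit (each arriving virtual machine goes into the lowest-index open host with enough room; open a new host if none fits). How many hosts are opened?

  11 → host 1 (new)  [load 11/39]
  15 → host 1  [load 26/39]
  16 → host 2 (new)  [load 16/39]
  31 → host 3 (new)  [load 31/39]
  21 → host 2  [load 37/39]
  25 → host 4 (new)  [load 25/39]
  12 → host 1  [load 38/39]
  17 → host 5 (new)  [load 17/39]
5 hosts opened.

5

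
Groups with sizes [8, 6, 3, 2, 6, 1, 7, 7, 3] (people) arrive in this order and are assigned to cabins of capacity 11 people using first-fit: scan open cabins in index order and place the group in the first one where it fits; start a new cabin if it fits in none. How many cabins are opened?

  8 → cabin 1 (new)  [load 8/11]
  6 → cabin 2 (new)  [load 6/11]
  3 → cabin 1  [load 11/11]
  2 → cabin 2  [load 8/11]
  6 → cabin 3 (new)  [load 6/11]
  1 → cabin 2  [load 9/11]
  7 → cabin 4 (new)  [load 7/11]
  7 → cabin 5 (new)  [load 7/11]
  3 → cabin 3  [load 9/11]
5 cabins opened.

5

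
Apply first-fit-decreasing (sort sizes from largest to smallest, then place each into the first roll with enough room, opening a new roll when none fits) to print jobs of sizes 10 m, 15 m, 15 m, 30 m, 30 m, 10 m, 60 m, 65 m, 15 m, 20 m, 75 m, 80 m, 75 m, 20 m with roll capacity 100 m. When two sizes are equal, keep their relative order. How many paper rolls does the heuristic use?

Sorted descending: 80, 75, 75, 65, 60, 30, 30, 20, 20, 15, 15, 15, 10, 10.
  80 → roll 1 (new)  [load 80/100]
  75 → roll 2 (new)  [load 75/100]
  75 → roll 3 (new)  [load 75/100]
  65 → roll 4 (new)  [load 65/100]
  60 → roll 5 (new)  [load 60/100]
  30 → roll 4  [load 95/100]
  30 → roll 5  [load 90/100]
  20 → roll 1  [load 100/100]
  20 → roll 2  [load 95/100]
  15 → roll 3  [load 90/100]
  15 → roll 6 (new)  [load 15/100]
  15 → roll 6  [load 30/100]
  10 → roll 3  [load 100/100]
  10 → roll 5  [load 100/100]
6 paper rolls opened.

6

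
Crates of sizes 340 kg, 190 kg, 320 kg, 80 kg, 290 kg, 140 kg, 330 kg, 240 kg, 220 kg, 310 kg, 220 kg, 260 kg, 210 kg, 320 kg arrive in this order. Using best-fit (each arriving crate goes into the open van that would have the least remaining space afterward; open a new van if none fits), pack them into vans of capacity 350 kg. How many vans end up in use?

  340 → van 1 (new)  [load 340/350]
  190 → van 2 (new)  [load 190/350]
  320 → van 3 (new)  [load 320/350]
  80 → van 2  [load 270/350]
  290 → van 4 (new)  [load 290/350]
  140 → van 5 (new)  [load 140/350]
  330 → van 6 (new)  [load 330/350]
  240 → van 7 (new)  [load 240/350]
  220 → van 8 (new)  [load 220/350]
  310 → van 9 (new)  [load 310/350]
  220 → van 10 (new)  [load 220/350]
  260 → van 11 (new)  [load 260/350]
  210 → van 5  [load 350/350]
  320 → van 12 (new)  [load 320/350]
12 vans opened.

12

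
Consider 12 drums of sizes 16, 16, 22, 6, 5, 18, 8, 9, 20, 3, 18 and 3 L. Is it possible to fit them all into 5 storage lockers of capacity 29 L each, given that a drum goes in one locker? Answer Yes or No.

Total = 144 L; ⌈144/29⌉ = 5.
6 drums each exceed half the capacity and cannot share a locker, forcing at least 6 storage lockers.
At least 6 storage lockers are required, but only 5 are allowed.

No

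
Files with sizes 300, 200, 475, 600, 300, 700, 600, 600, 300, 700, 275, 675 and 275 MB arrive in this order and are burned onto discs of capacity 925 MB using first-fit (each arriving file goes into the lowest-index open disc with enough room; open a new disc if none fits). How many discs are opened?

  300 → disc 1 (new)  [load 300/925]
  200 → disc 1  [load 500/925]
  475 → disc 2 (new)  [load 475/925]
  600 → disc 3 (new)  [load 600/925]
  300 → disc 1  [load 800/925]
  700 → disc 4 (new)  [load 700/925]
  600 → disc 5 (new)  [load 600/925]
  600 → disc 6 (new)  [load 600/925]
  300 → disc 2  [load 775/925]
  700 → disc 7 (new)  [load 700/925]
  275 → disc 3  [load 875/925]
  675 → disc 8 (new)  [load 675/925]
  275 → disc 5  [load 875/925]
8 discs opened.

8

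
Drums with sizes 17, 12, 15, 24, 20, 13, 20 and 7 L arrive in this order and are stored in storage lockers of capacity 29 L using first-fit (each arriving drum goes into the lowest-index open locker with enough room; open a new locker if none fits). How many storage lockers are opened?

5

  17 → locker 1 (new)  [load 17/29]
  12 → locker 1  [load 29/29]
  15 → locker 2 (new)  [load 15/29]
  24 → locker 3 (new)  [load 24/29]
  20 → locker 4 (new)  [load 20/29]
  13 → locker 2  [load 28/29]
  20 → locker 5 (new)  [load 20/29]
  7 → locker 4  [load 27/29]
5 storage lockers opened.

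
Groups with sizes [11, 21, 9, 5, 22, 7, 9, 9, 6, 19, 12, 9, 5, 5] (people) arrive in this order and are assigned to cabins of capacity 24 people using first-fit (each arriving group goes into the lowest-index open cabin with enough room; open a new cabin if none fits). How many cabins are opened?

7

  11 → cabin 1 (new)  [load 11/24]
  21 → cabin 2 (new)  [load 21/24]
  9 → cabin 1  [load 20/24]
  5 → cabin 3 (new)  [load 5/24]
  22 → cabin 4 (new)  [load 22/24]
  7 → cabin 3  [load 12/24]
  9 → cabin 3  [load 21/24]
  9 → cabin 5 (new)  [load 9/24]
  6 → cabin 5  [load 15/24]
  19 → cabin 6 (new)  [load 19/24]
  12 → cabin 7 (new)  [load 12/24]
  9 → cabin 5  [load 24/24]
  5 → cabin 6  [load 24/24]
  5 → cabin 7  [load 17/24]
7 cabins opened.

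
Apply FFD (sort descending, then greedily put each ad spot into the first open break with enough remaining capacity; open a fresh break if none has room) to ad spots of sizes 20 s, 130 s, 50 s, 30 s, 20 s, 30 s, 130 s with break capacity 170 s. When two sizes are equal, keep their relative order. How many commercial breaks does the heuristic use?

Sorted descending: 130, 130, 50, 30, 30, 20, 20.
  130 → break 1 (new)  [load 130/170]
  130 → break 2 (new)  [load 130/170]
  50 → break 3 (new)  [load 50/170]
  30 → break 1  [load 160/170]
  30 → break 2  [load 160/170]
  20 → break 3  [load 70/170]
  20 → break 3  [load 90/170]
3 commercial breaks opened.

3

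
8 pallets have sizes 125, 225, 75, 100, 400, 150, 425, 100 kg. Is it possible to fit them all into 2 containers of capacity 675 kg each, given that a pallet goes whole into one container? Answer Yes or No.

Total = 1600 kg; ⌈1600/675⌉ = 3.
At least 3 containers are required, but only 2 are allowed.

No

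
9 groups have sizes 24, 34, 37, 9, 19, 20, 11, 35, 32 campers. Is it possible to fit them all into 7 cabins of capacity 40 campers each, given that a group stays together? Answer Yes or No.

A valid assignment using 7 cabins:
  cabin 1: 37 = 37
  cabin 2: 35 = 35
  cabin 3: 34 = 34
  cabin 4: 32 = 32
  cabin 5: 24 + 11 = 35
  cabin 6: 20 + 19 = 39
  cabin 7: 9 = 9
Every load is within 40 campers, so 7 cabins suffice.

Yes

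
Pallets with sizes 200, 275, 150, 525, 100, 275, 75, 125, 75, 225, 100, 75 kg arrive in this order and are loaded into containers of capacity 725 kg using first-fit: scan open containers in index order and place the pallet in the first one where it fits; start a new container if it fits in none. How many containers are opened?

4

  200 → container 1 (new)  [load 200/725]
  275 → container 1  [load 475/725]
  150 → container 1  [load 625/725]
  525 → container 2 (new)  [load 525/725]
  100 → container 1  [load 725/725]
  275 → container 3 (new)  [load 275/725]
  75 → container 2  [load 600/725]
  125 → container 2  [load 725/725]
  75 → container 3  [load 350/725]
  225 → container 3  [load 575/725]
  100 → container 3  [load 675/725]
  75 → container 4 (new)  [load 75/725]
4 containers opened.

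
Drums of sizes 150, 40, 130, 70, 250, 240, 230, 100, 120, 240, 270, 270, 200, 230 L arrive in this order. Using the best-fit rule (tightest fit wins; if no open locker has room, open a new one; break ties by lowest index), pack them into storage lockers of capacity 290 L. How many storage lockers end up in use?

11

  150 → locker 1 (new)  [load 150/290]
  40 → locker 1  [load 190/290]
  130 → locker 2 (new)  [load 130/290]
  70 → locker 1  [load 260/290]
  250 → locker 3 (new)  [load 250/290]
  240 → locker 4 (new)  [load 240/290]
  230 → locker 5 (new)  [load 230/290]
  100 → locker 2  [load 230/290]
  120 → locker 6 (new)  [load 120/290]
  240 → locker 7 (new)  [load 240/290]
  270 → locker 8 (new)  [load 270/290]
  270 → locker 9 (new)  [load 270/290]
  200 → locker 10 (new)  [load 200/290]
  230 → locker 11 (new)  [load 230/290]
11 storage lockers opened.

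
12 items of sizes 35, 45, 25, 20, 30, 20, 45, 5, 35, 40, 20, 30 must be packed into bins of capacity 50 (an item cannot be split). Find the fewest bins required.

Total = 45 + 45 + 40 + 35 + 35 + 30 + 30 + 25 + 20 + 20 + 20 + 5 = 350.
Lower bound: ⌈350/50⌉ = 7 bins.
A packing using 8 bins:
  bin 1: 45 + 5 = 50
  bin 2: 45 = 45
  bin 3: 40 = 40
  bin 4: 35 = 35
  bin 5: 35 = 35
  bin 6: 30 + 20 = 50
  bin 7: 30 + 20 = 50
  bin 8: 25 + 20 = 45
No arrangement into 7 bins stays within capacity, so 8 is optimal.

8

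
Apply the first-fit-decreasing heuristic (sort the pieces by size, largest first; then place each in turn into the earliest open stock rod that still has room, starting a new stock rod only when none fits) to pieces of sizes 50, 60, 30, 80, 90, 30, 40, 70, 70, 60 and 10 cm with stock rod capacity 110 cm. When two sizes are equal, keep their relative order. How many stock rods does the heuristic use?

Sorted descending: 90, 80, 70, 70, 60, 60, 50, 40, 30, 30, 10.
  90 → stock rod 1 (new)  [load 90/110]
  80 → stock rod 2 (new)  [load 80/110]
  70 → stock rod 3 (new)  [load 70/110]
  70 → stock rod 4 (new)  [load 70/110]
  60 → stock rod 5 (new)  [load 60/110]
  60 → stock rod 6 (new)  [load 60/110]
  50 → stock rod 5  [load 110/110]
  40 → stock rod 3  [load 110/110]
  30 → stock rod 2  [load 110/110]
  30 → stock rod 4  [load 100/110]
  10 → stock rod 1  [load 100/110]
6 stock rods opened.

6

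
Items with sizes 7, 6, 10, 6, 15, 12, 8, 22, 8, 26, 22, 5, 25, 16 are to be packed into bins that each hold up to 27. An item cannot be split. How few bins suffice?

Total = 26 + 25 + 22 + 22 + 16 + 15 + 12 + 10 + 8 + 8 + 7 + 6 + 6 + 5 = 188.
Lower bound: ⌈188/27⌉ = 7 bins.
A packing using 8 bins:
  bin 1: 26 = 26
  bin 2: 25 = 25
  bin 3: 22 + 5 = 27
  bin 4: 22 = 22
  bin 5: 16 + 10 = 26
  bin 6: 15 + 12 = 27
  bin 7: 8 + 8 + 7 = 23
  bin 8: 6 + 6 = 12
No arrangement into 7 bins stays within capacity, so 8 is optimal.

8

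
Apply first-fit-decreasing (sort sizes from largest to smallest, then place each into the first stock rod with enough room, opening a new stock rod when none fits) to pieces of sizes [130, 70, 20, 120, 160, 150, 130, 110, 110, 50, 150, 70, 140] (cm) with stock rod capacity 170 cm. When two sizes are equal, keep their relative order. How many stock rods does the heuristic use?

Sorted descending: 160, 150, 150, 140, 130, 130, 120, 110, 110, 70, 70, 50, 20.
  160 → stock rod 1 (new)  [load 160/170]
  150 → stock rod 2 (new)  [load 150/170]
  150 → stock rod 3 (new)  [load 150/170]
  140 → stock rod 4 (new)  [load 140/170]
  130 → stock rod 5 (new)  [load 130/170]
  130 → stock rod 6 (new)  [load 130/170]
  120 → stock rod 7 (new)  [load 120/170]
  110 → stock rod 8 (new)  [load 110/170]
  110 → stock rod 9 (new)  [load 110/170]
  70 → stock rod 10 (new)  [load 70/170]
  70 → stock rod 10  [load 140/170]
  50 → stock rod 7  [load 170/170]
  20 → stock rod 2  [load 170/170]
10 stock rods opened.

10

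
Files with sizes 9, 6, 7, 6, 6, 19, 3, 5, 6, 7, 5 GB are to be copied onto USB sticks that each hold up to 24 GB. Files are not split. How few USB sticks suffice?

Total = 19 + 9 + 7 + 7 + 6 + 6 + 6 + 6 + 5 + 5 + 3 = 79 GB.
Lower bound: ⌈79/24⌉ = 4 USB sticks.
A packing using 4 USB sticks:
  USB stick 1: 19 + 5 = 24
  USB stick 2: 9 + 7 + 7 = 23
  USB stick 3: 6 + 6 + 6 + 6 = 24
  USB stick 4: 5 + 3 = 8
This matches the lower bound, so 4 is optimal.

4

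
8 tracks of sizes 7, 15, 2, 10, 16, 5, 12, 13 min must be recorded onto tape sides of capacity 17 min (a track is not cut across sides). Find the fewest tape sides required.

Total = 16 + 15 + 13 + 12 + 10 + 7 + 5 + 2 = 80 min.
Lower bound: ⌈80/17⌉ = 5 tape sides.
A packing using 5 tape sides:
  side 1: 16 = 16
  side 2: 15 + 2 = 17
  side 3: 13 = 13
  side 4: 12 + 5 = 17
  side 5: 10 + 7 = 17
This matches the lower bound, so 5 is optimal.

5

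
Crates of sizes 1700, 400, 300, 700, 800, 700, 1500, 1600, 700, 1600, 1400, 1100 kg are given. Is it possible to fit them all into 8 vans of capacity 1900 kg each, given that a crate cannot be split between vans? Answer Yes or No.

Yes

A valid assignment using 8 vans:
  van 1: 1700 = 1700
  van 2: 1600 + 300 = 1900
  van 3: 1600 = 1600
  van 4: 1500 + 400 = 1900
  van 5: 1400 = 1400
  van 6: 1100 + 800 = 1900
  van 7: 700 + 700 = 1400
  van 8: 700 = 700
Every load is within 1900 kg, so 8 vans suffice.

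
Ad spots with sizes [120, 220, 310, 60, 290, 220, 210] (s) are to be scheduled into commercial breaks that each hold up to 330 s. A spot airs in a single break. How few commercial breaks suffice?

5

Total = 310 + 290 + 220 + 220 + 210 + 120 + 60 = 1430 s.
Lower bound: ⌈1430/330⌉ = 5 commercial breaks.
A packing using 5 commercial breaks:
  break 1: 310 = 310
  break 2: 290 = 290
  break 3: 220 + 60 = 280
  break 4: 220 = 220
  break 5: 210 + 120 = 330
This matches the lower bound, so 5 is optimal.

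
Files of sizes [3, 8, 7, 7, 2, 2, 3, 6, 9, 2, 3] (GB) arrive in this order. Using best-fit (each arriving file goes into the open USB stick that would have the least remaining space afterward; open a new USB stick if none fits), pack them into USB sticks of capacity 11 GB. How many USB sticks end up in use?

5

  3 → USB stick 1 (new)  [load 3/11]
  8 → USB stick 1  [load 11/11]
  7 → USB stick 2 (new)  [load 7/11]
  7 → USB stick 3 (new)  [load 7/11]
  2 → USB stick 2  [load 9/11]
  2 → USB stick 2  [load 11/11]
  3 → USB stick 3  [load 10/11]
  6 → USB stick 4 (new)  [load 6/11]
  9 → USB stick 5 (new)  [load 9/11]
  2 → USB stick 5  [load 11/11]
  3 → USB stick 4  [load 9/11]
5 USB sticks opened.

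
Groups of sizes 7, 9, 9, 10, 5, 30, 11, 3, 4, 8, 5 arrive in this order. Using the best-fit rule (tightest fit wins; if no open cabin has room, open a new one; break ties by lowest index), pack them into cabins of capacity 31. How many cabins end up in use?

  7 → cabin 1 (new)  [load 7/31]
  9 → cabin 1  [load 16/31]
  9 → cabin 1  [load 25/31]
  10 → cabin 2 (new)  [load 10/31]
  5 → cabin 1  [load 30/31]
  30 → cabin 3 (new)  [load 30/31]
  11 → cabin 2  [load 21/31]
  3 → cabin 2  [load 24/31]
  4 → cabin 2  [load 28/31]
  8 → cabin 4 (new)  [load 8/31]
  5 → cabin 4  [load 13/31]
4 cabins opened.

4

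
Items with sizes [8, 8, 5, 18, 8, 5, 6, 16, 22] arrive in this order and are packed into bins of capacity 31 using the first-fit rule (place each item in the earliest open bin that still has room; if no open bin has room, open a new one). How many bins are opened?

  8 → bin 1 (new)  [load 8/31]
  8 → bin 1  [load 16/31]
  5 → bin 1  [load 21/31]
  18 → bin 2 (new)  [load 18/31]
  8 → bin 1  [load 29/31]
  5 → bin 2  [load 23/31]
  6 → bin 2  [load 29/31]
  16 → bin 3 (new)  [load 16/31]
  22 → bin 4 (new)  [load 22/31]
4 bins opened.

4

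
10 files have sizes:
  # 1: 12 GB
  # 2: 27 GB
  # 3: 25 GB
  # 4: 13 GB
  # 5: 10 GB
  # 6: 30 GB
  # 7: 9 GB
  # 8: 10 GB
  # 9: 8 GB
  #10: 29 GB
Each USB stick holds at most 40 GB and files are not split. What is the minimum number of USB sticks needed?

Total = 30 + 29 + 27 + 25 + 13 + 12 + 10 + 10 + 9 + 8 = 173 GB.
Lower bound: ⌈173/40⌉ = 5 USB sticks.
A packing using 5 USB sticks:
  USB stick 1: 30 + 10 = 40
  USB stick 2: 29 + 10 = 39
  USB stick 3: 27 + 13 = 40
  USB stick 4: 25 + 12 = 37
  USB stick 5: 9 + 8 = 17
This matches the lower bound, so 5 is optimal.

5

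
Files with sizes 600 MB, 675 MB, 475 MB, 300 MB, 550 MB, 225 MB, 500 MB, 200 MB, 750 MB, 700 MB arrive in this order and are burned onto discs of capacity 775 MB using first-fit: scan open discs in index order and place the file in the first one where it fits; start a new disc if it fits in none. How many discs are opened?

  600 → disc 1 (new)  [load 600/775]
  675 → disc 2 (new)  [load 675/775]
  475 → disc 3 (new)  [load 475/775]
  300 → disc 3  [load 775/775]
  550 → disc 4 (new)  [load 550/775]
  225 → disc 4  [load 775/775]
  500 → disc 5 (new)  [load 500/775]
  200 → disc 5  [load 700/775]
  750 → disc 6 (new)  [load 750/775]
  700 → disc 7 (new)  [load 700/775]
7 discs opened.

7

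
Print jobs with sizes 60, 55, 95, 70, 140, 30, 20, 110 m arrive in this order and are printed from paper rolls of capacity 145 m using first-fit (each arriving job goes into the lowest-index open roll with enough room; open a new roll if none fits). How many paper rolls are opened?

  60 → roll 1 (new)  [load 60/145]
  55 → roll 1  [load 115/145]
  95 → roll 2 (new)  [load 95/145]
  70 → roll 3 (new)  [load 70/145]
  140 → roll 4 (new)  [load 140/145]
  30 → roll 1  [load 145/145]
  20 → roll 2  [load 115/145]
  110 → roll 5 (new)  [load 110/145]
5 paper rolls opened.

5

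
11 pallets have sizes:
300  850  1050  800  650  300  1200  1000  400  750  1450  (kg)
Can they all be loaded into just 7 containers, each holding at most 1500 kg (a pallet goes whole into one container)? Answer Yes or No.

A valid assignment using 7 containers:
  container 1: 1450 = 1450
  container 2: 1200 + 300 = 1500
  container 3: 1050 + 400 = 1450
  container 4: 1000 + 300 = 1300
  container 5: 850 + 650 = 1500
  container 6: 800 = 800
  container 7: 750 = 750
Every load is within 1500 kg, so 7 containers suffice.

Yes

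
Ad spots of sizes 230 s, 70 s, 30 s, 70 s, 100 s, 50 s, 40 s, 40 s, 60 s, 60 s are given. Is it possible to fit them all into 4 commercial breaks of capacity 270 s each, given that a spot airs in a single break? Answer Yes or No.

Yes

A valid assignment using 3 commercial breaks:
  break 1: 230 + 40 = 270
  break 2: 100 + 70 + 70 + 30 = 270
  break 3: 60 + 60 + 50 + 40 = 210
That uses only 3 ≤ 4, so 4 commercial breaks are enough.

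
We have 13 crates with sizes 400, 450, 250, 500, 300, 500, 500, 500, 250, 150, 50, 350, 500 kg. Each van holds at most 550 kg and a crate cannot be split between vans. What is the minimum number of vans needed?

Total = 500 + 500 + 500 + 500 + 500 + 450 + 400 + 350 + 300 + 250 + 250 + 150 + 50 = 4700 kg.
Lower bound: ⌈4700/550⌉ = 9 vans.
A packing using 10 vans:
  van 1: 500 + 50 = 550
  van 2: 500 = 500
  van 3: 500 = 500
  van 4: 500 = 500
  van 5: 500 = 500
  van 6: 450 = 450
  van 7: 400 + 150 = 550
  van 8: 350 = 350
  van 9: 300 + 250 = 550
  van 10: 250 = 250
No arrangement into 9 vans stays within capacity, so 10 is optimal.

10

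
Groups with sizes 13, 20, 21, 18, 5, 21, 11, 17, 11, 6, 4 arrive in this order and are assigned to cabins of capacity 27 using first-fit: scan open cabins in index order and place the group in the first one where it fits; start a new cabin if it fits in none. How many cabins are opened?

7

  13 → cabin 1 (new)  [load 13/27]
  20 → cabin 2 (new)  [load 20/27]
  21 → cabin 3 (new)  [load 21/27]
  18 → cabin 4 (new)  [load 18/27]
  5 → cabin 1  [load 18/27]
  21 → cabin 5 (new)  [load 21/27]
  11 → cabin 6 (new)  [load 11/27]
  17 → cabin 7 (new)  [load 17/27]
  11 → cabin 6  [load 22/27]
  6 → cabin 1  [load 24/27]
  4 → cabin 2  [load 24/27]
7 cabins opened.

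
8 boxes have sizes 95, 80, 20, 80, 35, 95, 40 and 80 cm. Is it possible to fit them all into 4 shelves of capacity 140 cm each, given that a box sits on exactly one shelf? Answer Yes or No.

Total = 525 cm; ⌈525/140⌉ = 4.
5 boxes each exceed half the capacity and cannot share a shelf, forcing at least 5 shelves.
At least 5 shelves are required, but only 4 are allowed.

No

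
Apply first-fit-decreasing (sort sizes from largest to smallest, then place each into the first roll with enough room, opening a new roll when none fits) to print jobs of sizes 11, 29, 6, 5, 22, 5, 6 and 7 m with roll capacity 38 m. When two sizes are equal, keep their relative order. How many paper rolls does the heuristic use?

Sorted descending: 29, 22, 11, 7, 6, 6, 5, 5.
  29 → roll 1 (new)  [load 29/38]
  22 → roll 2 (new)  [load 22/38]
  11 → roll 2  [load 33/38]
  7 → roll 1  [load 36/38]
  6 → roll 3 (new)  [load 6/38]
  6 → roll 3  [load 12/38]
  5 → roll 2  [load 38/38]
  5 → roll 3  [load 17/38]
3 paper rolls opened.

3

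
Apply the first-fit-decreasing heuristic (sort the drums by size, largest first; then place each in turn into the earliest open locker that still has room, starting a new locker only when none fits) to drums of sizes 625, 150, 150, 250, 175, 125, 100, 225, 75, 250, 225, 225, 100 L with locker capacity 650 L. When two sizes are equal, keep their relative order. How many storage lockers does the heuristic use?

5

Sorted descending: 625, 250, 250, 225, 225, 225, 175, 150, 150, 125, 100, 100, 75.
  625 → locker 1 (new)  [load 625/650]
  250 → locker 2 (new)  [load 250/650]
  250 → locker 2  [load 500/650]
  225 → locker 3 (new)  [load 225/650]
  225 → locker 3  [load 450/650]
  225 → locker 4 (new)  [load 225/650]
  175 → locker 3  [load 625/650]
  150 → locker 2  [load 650/650]
  150 → locker 4  [load 375/650]
  125 → locker 4  [load 500/650]
  100 → locker 4  [load 600/650]
  100 → locker 5 (new)  [load 100/650]
  75 → locker 5  [load 175/650]
5 storage lockers opened.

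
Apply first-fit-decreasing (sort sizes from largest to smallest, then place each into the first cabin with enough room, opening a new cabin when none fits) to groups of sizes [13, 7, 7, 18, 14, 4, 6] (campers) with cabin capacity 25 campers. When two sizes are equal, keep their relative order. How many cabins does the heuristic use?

3

Sorted descending: 18, 14, 13, 7, 7, 6, 4.
  18 → cabin 1 (new)  [load 18/25]
  14 → cabin 2 (new)  [load 14/25]
  13 → cabin 3 (new)  [load 13/25]
  7 → cabin 1  [load 25/25]
  7 → cabin 2  [load 21/25]
  6 → cabin 3  [load 19/25]
  4 → cabin 2  [load 25/25]
3 cabins opened.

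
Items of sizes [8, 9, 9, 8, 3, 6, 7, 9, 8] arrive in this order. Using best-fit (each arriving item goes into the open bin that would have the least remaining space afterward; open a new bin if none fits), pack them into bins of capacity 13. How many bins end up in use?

7

  8 → bin 1 (new)  [load 8/13]
  9 → bin 2 (new)  [load 9/13]
  9 → bin 3 (new)  [load 9/13]
  8 → bin 4 (new)  [load 8/13]
  3 → bin 2  [load 12/13]
  6 → bin 5 (new)  [load 6/13]
  7 → bin 5  [load 13/13]
  9 → bin 6 (new)  [load 9/13]
  8 → bin 7 (new)  [load 8/13]
7 bins opened.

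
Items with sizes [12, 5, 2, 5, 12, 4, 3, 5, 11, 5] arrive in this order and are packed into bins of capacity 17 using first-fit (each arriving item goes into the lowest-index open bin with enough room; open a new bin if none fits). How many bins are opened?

4

  12 → bin 1 (new)  [load 12/17]
  5 → bin 1  [load 17/17]
  2 → bin 2 (new)  [load 2/17]
  5 → bin 2  [load 7/17]
  12 → bin 3 (new)  [load 12/17]
  4 → bin 2  [load 11/17]
  3 → bin 2  [load 14/17]
  5 → bin 3  [load 17/17]
  11 → bin 4 (new)  [load 11/17]
  5 → bin 4  [load 16/17]
4 bins opened.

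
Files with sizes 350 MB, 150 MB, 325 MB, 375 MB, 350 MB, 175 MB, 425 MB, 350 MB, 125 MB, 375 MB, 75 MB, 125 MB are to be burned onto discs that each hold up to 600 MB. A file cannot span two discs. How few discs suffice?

7

Total = 425 + 375 + 375 + 350 + 350 + 350 + 325 + 175 + 150 + 125 + 125 + 75 = 3200 MB.
Lower bound: ⌈3200/600⌉ = 6 discs.
Also, 7 files each exceed 300 MB, and no two of those can share a disc, so at least 7 discs are needed.
A packing using 7 discs:
  disc 1: 425 + 175 = 600
  disc 2: 375 + 150 + 75 = 600
  disc 3: 375 + 125 = 500
  disc 4: 350 + 125 = 475
  disc 5: 350 = 350
  disc 6: 350 = 350
  disc 7: 325 = 325
This matches the lower bound, so 7 is optimal.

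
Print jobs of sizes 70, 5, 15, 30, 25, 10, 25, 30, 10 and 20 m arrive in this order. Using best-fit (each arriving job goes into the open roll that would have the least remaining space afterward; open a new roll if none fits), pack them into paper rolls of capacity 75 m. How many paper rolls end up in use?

  70 → roll 1 (new)  [load 70/75]
  5 → roll 1  [load 75/75]
  15 → roll 2 (new)  [load 15/75]
  30 → roll 2  [load 45/75]
  25 → roll 2  [load 70/75]
  10 → roll 3 (new)  [load 10/75]
  25 → roll 3  [load 35/75]
  30 → roll 3  [load 65/75]
  10 → roll 3  [load 75/75]
  20 → roll 4 (new)  [load 20/75]
4 paper rolls opened.

4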